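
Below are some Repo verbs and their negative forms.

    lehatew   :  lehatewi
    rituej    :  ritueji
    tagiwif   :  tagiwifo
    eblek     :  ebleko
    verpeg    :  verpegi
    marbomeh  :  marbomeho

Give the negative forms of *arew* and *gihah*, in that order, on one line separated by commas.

The pattern is voicing of the final consonant: -o when the stem ends in a voiceless consonant (*tagiwif*, *eblek*, *marbomeh*); -i when the stem ends in a voiced consonant (*lehatew*, *rituej*, *verpeg*).
*arew*: final consonant = /w/, voiced → -i → *arewi*.
*gihah* — final consonant /h/ (voiceless) → -o → *gihaho*.

arewi, gihaho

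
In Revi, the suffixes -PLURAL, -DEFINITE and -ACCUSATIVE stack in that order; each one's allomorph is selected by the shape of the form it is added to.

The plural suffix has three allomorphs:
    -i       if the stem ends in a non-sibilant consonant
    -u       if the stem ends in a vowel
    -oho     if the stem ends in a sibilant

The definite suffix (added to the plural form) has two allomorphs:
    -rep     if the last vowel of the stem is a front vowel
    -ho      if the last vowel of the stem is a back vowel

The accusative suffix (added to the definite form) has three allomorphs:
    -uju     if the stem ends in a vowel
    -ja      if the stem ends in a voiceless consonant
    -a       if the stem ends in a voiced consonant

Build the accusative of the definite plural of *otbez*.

otbezohohouju

Since the final sound of *otbez* is /z/ (a sibilant), it takes -oho, giving *otbezoho*.
The plural form *otbezoho*: last vowel = /o/, a back vowel → -ho → *otbezohoho*.
The definite form *otbezohoho* — final sound /o/ (a vowel) → -uju → *otbezohohouju*.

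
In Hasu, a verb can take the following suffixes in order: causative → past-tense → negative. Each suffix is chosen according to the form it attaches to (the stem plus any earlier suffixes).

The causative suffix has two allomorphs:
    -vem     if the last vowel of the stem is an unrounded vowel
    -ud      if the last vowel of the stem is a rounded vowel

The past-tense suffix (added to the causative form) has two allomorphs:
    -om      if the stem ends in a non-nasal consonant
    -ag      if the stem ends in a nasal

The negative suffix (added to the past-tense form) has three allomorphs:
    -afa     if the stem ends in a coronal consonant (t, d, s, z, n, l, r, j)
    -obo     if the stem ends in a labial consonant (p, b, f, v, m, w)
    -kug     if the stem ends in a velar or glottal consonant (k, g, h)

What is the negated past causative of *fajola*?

fajolavemagkug

*fajola* — last vowel /a/ (an unrounded vowel) → -vem → *fajolavem*.
The final consonant of the causative form *fajolavem* is /m/, which is a nasal, so the past-tense suffix is -ag, giving *fajolavemag*.
The past-tense form *fajolavemag*: final consonant = /g/, velar/glottal → -kug → *fajolavemagkug*.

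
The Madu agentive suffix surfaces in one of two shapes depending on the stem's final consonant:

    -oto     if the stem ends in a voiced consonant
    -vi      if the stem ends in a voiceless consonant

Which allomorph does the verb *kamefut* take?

-vi

*kamefut*: final consonant = /t/, voiceless → -vi.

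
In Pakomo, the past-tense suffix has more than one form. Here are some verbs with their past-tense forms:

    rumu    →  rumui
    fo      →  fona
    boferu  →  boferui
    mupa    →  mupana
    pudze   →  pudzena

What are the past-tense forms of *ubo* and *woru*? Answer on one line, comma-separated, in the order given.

ubona, worui

The alternation tracks the last vowel of the stem — -i when the last vowel of the stem is a high vowel (*rumu*, *boferu*); -na when the last vowel of the stem is a non-high vowel (*fo*, *mupa*, *pudze*).
Since the last vowel of *ubo* is /o/ (a non-high vowel), it takes -na, giving *ubona*.
Since the last vowel of *woru* is /u/ (a high vowel), it takes -i, giving *worui*.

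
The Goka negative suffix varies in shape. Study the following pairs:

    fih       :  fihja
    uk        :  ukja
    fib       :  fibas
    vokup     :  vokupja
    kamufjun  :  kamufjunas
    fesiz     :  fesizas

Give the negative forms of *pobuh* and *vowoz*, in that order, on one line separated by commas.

Looking at the final consonant of each stem: -ja when the stem ends in a voiceless consonant (*fih*, *uk*, *vokup*); -as when the stem ends in a voiced consonant (*fib*, *kamufjun*, *fesiz*).
The final consonant of *pobuh* is /h/, which is voiceless, so the suffix is -ja, giving *pobuhja*.
Since the final consonant of *vowoz* is /z/ (voiced), it takes -as, giving *vowozas*.

pobuhja, vowozas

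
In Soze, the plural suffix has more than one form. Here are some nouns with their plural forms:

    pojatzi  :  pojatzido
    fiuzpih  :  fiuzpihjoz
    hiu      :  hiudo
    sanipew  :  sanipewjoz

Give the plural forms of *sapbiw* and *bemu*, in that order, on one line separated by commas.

The suffix is conditioned by the final sound: -joz when the stem ends in a consonant (*fiuzpih*, *sanipew*); -do when the stem ends in a vowel (*pojatzi*, *hiu*).
The final sound of *sapbiw* is /w/, which is a consonant, so the suffix is -joz, giving *sapbiwjoz*.
*bemu*: final sound = /u/, a vowel → -do → *bemudo*.

sapbiwjoz, bemudo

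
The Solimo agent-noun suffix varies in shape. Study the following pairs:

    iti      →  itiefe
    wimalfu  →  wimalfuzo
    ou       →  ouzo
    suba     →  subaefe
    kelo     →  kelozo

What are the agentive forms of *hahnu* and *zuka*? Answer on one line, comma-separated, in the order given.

hahnuzo, zukaefe

The alternation tracks the last vowel of the stem — -zo when the last vowel of the stem is a rounded vowel (*wimalfu*, *ou*, *kelo*); -efe when the last vowel of the stem is an unrounded vowel (*iti*, *suba*).
*hahnu* — last vowel /u/ (a rounded vowel) → -zo → *hahnuzo*.
*zuka*: last vowel = /a/, an unrounded vowel → -efe → *zukaefe*.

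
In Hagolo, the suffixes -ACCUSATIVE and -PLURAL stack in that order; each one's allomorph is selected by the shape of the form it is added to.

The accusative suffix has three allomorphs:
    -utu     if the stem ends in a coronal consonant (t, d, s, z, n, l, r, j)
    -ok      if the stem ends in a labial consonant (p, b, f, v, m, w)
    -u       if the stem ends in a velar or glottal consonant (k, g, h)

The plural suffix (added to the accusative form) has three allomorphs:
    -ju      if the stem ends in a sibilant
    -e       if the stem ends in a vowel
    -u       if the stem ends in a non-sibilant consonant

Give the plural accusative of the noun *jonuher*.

Since the final consonant of *jonuher* is /r/ (coronal), it takes -utu, giving *jonuherutu*.
Since the final sound of the accusative form *jonuherutu* is /u/ (a vowel), it takes -e, giving *jonuherutue*.

jonuherutue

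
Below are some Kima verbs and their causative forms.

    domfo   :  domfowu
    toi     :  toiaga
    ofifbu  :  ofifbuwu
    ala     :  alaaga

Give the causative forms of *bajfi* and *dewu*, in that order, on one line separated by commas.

bajfiaga, dewuwu

The suffix is conditioned by the last vowel: -wu when the last vowel of the stem is a rounded vowel (*domfo*, *ofifbu*); -aga when the last vowel of the stem is an unrounded vowel (*toi*, *ala*).
Since the last vowel of *bajfi* is /i/ (an unrounded vowel), it takes -aga, giving *bajfiaga*.
The last vowel of *dewu* is /u/, which is a rounded vowel, so the suffix is -wu, giving *dewuwu*.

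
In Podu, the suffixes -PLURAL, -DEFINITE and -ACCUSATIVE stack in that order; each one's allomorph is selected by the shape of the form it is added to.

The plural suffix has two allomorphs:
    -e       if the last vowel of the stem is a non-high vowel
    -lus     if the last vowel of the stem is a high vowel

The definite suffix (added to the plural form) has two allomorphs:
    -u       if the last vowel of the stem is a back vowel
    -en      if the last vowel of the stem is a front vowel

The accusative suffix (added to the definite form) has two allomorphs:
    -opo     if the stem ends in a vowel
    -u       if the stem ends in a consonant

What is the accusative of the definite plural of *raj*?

rajeenu

The last vowel of *raj* is /a/, which is a non-high vowel, so the plural suffix is -e, giving *raje*.
The last vowel of the plural form *raje* is /e/, which is a front vowel, so the definite suffix is -en, giving *rajeen*.
The definite form *rajeen*: final sound = /n/, a consonant → -u → *rajeenu*.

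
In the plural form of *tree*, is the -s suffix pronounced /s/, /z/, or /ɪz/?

The stem *tree* ends in a voiced non-sibilant sound.
The plural suffix surfaces as /ɪz/ after sibilants, /s/ after other voiceless consonants, and /z/ after other voiced sounds.
So the plural -s on *tree* is pronounced /z/.

/z/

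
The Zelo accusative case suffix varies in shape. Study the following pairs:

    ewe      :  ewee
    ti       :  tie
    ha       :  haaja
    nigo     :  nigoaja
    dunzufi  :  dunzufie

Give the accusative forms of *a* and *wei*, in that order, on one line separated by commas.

aaja, weie

Looking at the last vowel of each stem: -e when the last vowel of the stem is a front vowel (*ewe*, *ti*, *dunzufi*); -aja when the last vowel of the stem is a back vowel (*ha*, *nigo*).
Since the last vowel of *a* is /a/ (a back vowel), it takes -aja, giving *aaja*.
The last vowel of *wei* is /i/, which is a front vowel, so the suffix is -e, giving *weie*.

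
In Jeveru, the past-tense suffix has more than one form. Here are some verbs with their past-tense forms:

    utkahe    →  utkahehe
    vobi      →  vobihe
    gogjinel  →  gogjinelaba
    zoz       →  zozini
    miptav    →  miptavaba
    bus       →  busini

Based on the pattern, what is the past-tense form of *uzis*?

uzisini

The suffix is conditioned by the final sound: -ini when the stem ends in a sibilant (*zoz*, *bus*); -aba when the stem ends in a non-sibilant consonant (*gogjinel*, *miptav*); -he when the stem ends in a vowel (*utkahe*, *vobi*).
*uzis*: final sound = /s/, a sibilant → -ini → *uzisini*.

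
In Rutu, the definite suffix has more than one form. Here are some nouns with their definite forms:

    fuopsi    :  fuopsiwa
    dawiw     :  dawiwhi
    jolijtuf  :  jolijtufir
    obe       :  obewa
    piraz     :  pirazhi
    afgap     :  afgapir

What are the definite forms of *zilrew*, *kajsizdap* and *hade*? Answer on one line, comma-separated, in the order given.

zilrewhi, kajsizdapir, hadewa

Looking at the final sound of each stem: -ir when the stem ends in a voiceless consonant (*jolijtuf*, *afgap*); -hi when the stem ends in a voiced consonant (*dawiw*, *piraz*); -wa when the stem ends in a vowel (*fuopsi*, *obe*).
*zilrew* — final sound /w/ (a voiced consonant) → -hi → *zilrewhi*.
Since the final sound of *kajsizdap* is /p/ (a voiceless consonant), it takes -ir, giving *kajsizdapir*.
*hade* — final sound /e/ (a vowel) → -wa → *hadewa*.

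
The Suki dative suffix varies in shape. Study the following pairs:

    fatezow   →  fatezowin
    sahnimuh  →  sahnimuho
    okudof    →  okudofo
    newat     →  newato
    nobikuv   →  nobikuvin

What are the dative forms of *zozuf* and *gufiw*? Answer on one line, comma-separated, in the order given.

zozufo, gufiwin

The suffix is conditioned by the final consonant: -o when the stem ends in a voiceless consonant (*sahnimuh*, *okudof*, *newat*); -in when the stem ends in a voiced consonant (*fatezow*, *nobikuv*).
*zozuf*: final consonant = /f/, voiceless → -o → *zozufo*.
The final consonant of *gufiw* is /w/, which is voiced, so the suffix is -in, giving *gufiwin*.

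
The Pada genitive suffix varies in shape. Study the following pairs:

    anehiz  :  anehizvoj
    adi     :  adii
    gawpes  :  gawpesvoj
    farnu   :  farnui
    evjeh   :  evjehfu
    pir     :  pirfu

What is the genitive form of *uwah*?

uwahfu

Looking at the final sound of each stem: -voj when the stem ends in a sibilant (*anehiz*, *gawpes*); -fu when the stem ends in a non-sibilant consonant (*evjeh*, *pir*); -i when the stem ends in a vowel (*adi*, *farnu*).
*uwah* — final sound /h/ (a non-sibilant consonant) → -fu → *uwahfu*.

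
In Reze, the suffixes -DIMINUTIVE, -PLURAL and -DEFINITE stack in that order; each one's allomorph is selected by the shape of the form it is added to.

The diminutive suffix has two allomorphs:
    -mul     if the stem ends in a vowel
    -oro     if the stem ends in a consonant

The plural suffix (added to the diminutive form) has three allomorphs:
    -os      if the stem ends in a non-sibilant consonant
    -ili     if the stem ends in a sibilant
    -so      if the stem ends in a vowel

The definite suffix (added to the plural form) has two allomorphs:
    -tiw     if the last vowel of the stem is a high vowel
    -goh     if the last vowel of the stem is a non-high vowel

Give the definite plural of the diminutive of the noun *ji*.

*ji* — final sound /i/ (a vowel) → -mul → *jimul*.
The diminutive form *jimul*: final sound = /l/, a non-sibilant consonant → -os → *jimulos*.
The last vowel of the plural form *jimulos* is /o/, which is a non-high vowel, so the definite suffix is -goh, giving *jimulosgoh*.

jimulosgoh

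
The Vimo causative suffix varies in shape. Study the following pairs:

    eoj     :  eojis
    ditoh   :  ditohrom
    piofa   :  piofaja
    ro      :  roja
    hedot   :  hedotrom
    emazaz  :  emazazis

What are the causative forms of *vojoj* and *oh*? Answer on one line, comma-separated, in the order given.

The suffix is conditioned by the final sound: -rom when the stem ends in a voiceless consonant (*ditoh*, *hedot*); -is when the stem ends in a voiced consonant (*eoj*, *emazaz*); -ja when the stem ends in a vowel (*piofa*, *ro*).
The final sound of *vojoj* is /j/, which is a voiced consonant, so the suffix is -is, giving *vojojis*.
The final sound of *oh* is /h/, which is a voiceless consonant, so the suffix is -rom, giving *ohrom*.

vojojis, ohrom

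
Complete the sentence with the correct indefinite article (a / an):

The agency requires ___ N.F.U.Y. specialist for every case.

an

The indefinite article is chosen by the initial *sound* of the following word, not its spelling.
The initialism *N.F.U.Y.* is read letter by letter; the first letter, N, is pronounced /ɛn/, which begins with a vowel sound.
So the article is *an*: The agency requires an N.F.U.Y. specialist for every case.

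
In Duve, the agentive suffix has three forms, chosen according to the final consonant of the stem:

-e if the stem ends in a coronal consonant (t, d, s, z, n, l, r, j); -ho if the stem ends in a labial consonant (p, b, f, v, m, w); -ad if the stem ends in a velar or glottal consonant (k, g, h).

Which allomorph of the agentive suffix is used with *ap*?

*ap* — final consonant /p/ (labial) → -ho.

-ho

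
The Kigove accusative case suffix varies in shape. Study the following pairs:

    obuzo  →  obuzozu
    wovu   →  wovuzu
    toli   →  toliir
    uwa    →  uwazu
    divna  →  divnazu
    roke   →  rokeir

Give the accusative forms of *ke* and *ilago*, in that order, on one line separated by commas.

keir, ilagozu

The pattern is front/back vowel harmony: -ir when the last vowel of the stem is a front vowel (*toli*, *roke*); -zu when the last vowel of the stem is a back vowel (*obuzo*, *wovu*, *uwa*, *divna*).
*ke* — last vowel /e/ (a front vowel) → -ir → *keir*.
*ilago* — last vowel /o/ (a back vowel) → -zu → *ilagozu*.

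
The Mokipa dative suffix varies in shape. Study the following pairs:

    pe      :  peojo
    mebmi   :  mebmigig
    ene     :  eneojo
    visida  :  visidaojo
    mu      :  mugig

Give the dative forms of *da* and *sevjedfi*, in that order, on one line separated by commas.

daojo, sevjedfigig

The pattern is height harmony: -gig when the last vowel of the stem is a high vowel (*mebmi*, *mu*); -ojo when the last vowel of the stem is a non-high vowel (*pe*, *ene*, *visida*).
*da* — last vowel /a/ (a non-high vowel) → -ojo → *daojo*.
*sevjedfi* — last vowel /i/ (a high vowel) → -gig → *sevjedfigig*.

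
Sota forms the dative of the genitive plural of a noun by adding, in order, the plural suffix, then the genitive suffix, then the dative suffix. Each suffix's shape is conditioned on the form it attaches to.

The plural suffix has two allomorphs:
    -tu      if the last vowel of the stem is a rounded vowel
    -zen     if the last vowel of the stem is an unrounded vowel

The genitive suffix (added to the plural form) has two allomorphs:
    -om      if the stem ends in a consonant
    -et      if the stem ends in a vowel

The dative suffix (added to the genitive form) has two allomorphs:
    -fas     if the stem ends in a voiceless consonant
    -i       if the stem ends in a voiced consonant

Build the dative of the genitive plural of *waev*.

waevzenomi

The last vowel of *waev* is /e/, which is an unrounded vowel, so the plural suffix is -zen, giving *waevzen*.
The plural form *waevzen*: final sound = /n/, a consonant → -om → *waevzenom*.
The final consonant of the genitive form *waevzenom* is /m/, which is voiced, so the dative suffix is -i, giving *waevzenomi*.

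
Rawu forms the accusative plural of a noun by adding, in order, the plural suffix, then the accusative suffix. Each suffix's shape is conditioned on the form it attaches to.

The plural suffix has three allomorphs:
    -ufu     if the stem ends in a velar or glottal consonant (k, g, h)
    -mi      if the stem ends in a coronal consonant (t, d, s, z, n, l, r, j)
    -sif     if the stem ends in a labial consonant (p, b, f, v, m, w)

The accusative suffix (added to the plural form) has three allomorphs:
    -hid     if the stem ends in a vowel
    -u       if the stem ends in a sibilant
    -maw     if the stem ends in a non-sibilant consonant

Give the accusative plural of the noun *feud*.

Since the final consonant of *feud* is /d/ (coronal), it takes -mi, giving *feudmi*.
The plural form *feudmi*: final sound = /i/, a vowel → -hid → *feudmihid*.

feudmihid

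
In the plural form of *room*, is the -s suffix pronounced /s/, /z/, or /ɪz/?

The stem *room* ends in a voiced non-sibilant sound.
The plural suffix surfaces as /ɪz/ after sibilants, /s/ after other voiceless consonants, and /z/ after other voiced sounds.
So the plural -s on *room* is pronounced /z/.

/z/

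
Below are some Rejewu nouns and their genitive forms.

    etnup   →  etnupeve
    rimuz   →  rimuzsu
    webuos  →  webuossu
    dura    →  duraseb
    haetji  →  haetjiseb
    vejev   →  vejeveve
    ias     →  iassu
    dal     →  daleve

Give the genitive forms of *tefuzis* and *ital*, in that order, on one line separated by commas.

tefuzissu, italeve

The alternation tracks the final sound of the stem — -su when the stem ends in a sibilant (*rimuz*, *webuos*, *ias*); -eve when the stem ends in a non-sibilant consonant (*etnup*, *vejev*, *dal*); -seb when the stem ends in a vowel (*dura*, *haetji*).
*tefuzis* — final sound /s/ (a sibilant) → -su → *tefuzissu*.
Since the final sound of *ital* is /l/ (a non-sibilant consonant), it takes -eve, giving *italeve*.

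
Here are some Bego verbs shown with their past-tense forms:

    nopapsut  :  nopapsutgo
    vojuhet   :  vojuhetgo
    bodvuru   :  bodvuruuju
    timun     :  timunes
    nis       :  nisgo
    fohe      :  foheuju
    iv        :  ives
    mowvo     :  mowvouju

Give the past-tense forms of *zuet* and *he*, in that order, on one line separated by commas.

zuetgo, heuju

The alternation tracks the final sound of the stem — -go when the stem ends in a voiceless consonant (*nopapsut*, *vojuhet*, *nis*); -es when the stem ends in a voiced consonant (*timun*, *iv*); -uju when the stem ends in a vowel (*bodvuru*, *fohe*, *mowvo*).
*zuet* — final sound /t/ (a voiceless consonant) → -go → *zuetgo*.
*he* — final sound /e/ (a vowel) → -uju → *heuju*.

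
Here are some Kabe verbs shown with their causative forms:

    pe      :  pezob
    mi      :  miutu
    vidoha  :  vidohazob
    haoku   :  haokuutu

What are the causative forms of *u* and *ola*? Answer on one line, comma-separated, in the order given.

uutu, olazob

The pattern is height harmony: -utu when the last vowel of the stem is a high vowel (*mi*, *haoku*); -zob when the last vowel of the stem is a non-high vowel (*pe*, *vidoha*).
*u*: last vowel = /u/, a high vowel → -utu → *uutu*.
Since the last vowel of *ola* is /a/ (a non-high vowel), it takes -zob, giving *olazob*.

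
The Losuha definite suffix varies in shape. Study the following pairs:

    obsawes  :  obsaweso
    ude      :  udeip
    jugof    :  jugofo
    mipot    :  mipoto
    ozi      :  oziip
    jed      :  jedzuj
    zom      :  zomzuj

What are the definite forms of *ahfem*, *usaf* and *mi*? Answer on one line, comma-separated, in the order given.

ahfemzuj, usafo, miip

The suffix is conditioned by the final sound: -o when the stem ends in a voiceless consonant (*obsawes*, *jugof*, *mipot*); -zuj when the stem ends in a voiced consonant (*jed*, *zom*); -ip when the stem ends in a vowel (*ude*, *ozi*).
The final sound of *ahfem* is /m/, which is a voiced consonant, so the suffix is -zuj, giving *ahfemzuj*.
*usaf* — final sound /f/ (a voiceless consonant) → -o → *usafo*.
The final sound of *mi* is /i/, which is a vowel, so the suffix is -ip, giving *miip*.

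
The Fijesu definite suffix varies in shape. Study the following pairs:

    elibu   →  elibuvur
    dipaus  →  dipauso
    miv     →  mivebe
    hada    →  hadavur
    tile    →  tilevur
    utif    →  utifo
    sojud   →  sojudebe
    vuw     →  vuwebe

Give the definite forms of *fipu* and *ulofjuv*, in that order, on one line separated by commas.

fipuvur, ulofjuvebe

The pattern is voicing of the final sound: -o when the stem ends in a voiceless consonant (*dipaus*, *utif*); -ebe when the stem ends in a voiced consonant (*miv*, *sojud*, *vuw*); -vur when the stem ends in a vowel (*elibu*, *hada*, *tile*).
Since the final sound of *fipu* is /u/ (a vowel), it takes -vur, giving *fipuvur*.
*ulofjuv* — final sound /v/ (a voiced consonant) → -ebe → *ulofjuvebe*.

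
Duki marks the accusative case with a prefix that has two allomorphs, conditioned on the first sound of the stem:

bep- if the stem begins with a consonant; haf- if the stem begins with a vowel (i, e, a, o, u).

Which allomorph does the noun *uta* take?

haf-

*uta*: first sound = /u/, a vowel → haf-.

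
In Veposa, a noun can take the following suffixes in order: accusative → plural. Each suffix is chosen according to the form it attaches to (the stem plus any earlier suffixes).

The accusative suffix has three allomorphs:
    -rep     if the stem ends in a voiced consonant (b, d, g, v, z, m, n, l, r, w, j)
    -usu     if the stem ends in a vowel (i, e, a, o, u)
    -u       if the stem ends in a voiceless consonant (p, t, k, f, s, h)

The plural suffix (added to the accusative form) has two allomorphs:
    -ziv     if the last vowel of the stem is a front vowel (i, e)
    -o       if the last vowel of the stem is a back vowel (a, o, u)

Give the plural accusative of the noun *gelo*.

The final sound of *gelo* is /o/, which is a vowel, so the accusative suffix is -usu, giving *gelousu*.
The accusative form *gelousu*: last vowel = /u/, a back vowel → -o → *gelousuo*.

gelousuo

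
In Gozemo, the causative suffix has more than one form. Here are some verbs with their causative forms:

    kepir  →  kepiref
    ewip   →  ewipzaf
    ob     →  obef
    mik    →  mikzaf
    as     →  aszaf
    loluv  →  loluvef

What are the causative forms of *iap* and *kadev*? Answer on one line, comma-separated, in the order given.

iapzaf, kadevef

The pattern is voicing of the final consonant: -zaf when the stem ends in a voiceless consonant (*ewip*, *mik*, *as*); -ef when the stem ends in a voiced consonant (*kepir*, *ob*, *loluv*).
The final consonant of *iap* is /p/, which is voiceless, so the suffix is -zaf, giving *iapzaf*.
*kadev*: final consonant = /v/, voiced → -ef → *kadevef*.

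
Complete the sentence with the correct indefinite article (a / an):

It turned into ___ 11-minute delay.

an

The indefinite article is chosen by the initial *sound* of the following word, not its spelling.
The number *11* is spoken "eleven", beginning with /ɪˈlɛvən/ — a vowel sound.
So the article is *an*: It turned into an 11-minute delay.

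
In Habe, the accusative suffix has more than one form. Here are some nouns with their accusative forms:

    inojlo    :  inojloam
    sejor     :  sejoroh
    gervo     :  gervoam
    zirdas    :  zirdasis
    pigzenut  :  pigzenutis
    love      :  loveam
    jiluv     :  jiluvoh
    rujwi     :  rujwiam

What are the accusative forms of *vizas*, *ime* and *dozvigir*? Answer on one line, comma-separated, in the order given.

vizasis, imeam, dozvigiroh

Looking at the final sound of each stem: -is when the stem ends in a voiceless consonant (*zirdas*, *pigzenut*); -oh when the stem ends in a voiced consonant (*sejor*, *jiluv*); -am when the stem ends in a vowel (*inojlo*, *gervo*, *love*, *rujwi*).
The final sound of *vizas* is /s/, which is a voiceless consonant, so the suffix is -is, giving *vizasis*.
*ime*: final sound = /e/, a vowel → -am → *imeam*.
The final sound of *dozvigir* is /r/, which is a voiced consonant, so the suffix is -oh, giving *dozvigiroh*.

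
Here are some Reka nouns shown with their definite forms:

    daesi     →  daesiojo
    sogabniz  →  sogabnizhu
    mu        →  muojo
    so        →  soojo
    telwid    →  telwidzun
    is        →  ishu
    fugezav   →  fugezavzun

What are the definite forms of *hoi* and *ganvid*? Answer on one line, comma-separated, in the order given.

hoiojo, ganvidzun

The alternation tracks the final sound of the stem — -hu when the stem ends in a sibilant (*sogabniz*, *is*); -zun when the stem ends in a non-sibilant consonant (*telwid*, *fugezav*); -ojo when the stem ends in a vowel (*daesi*, *mu*, *so*).
Since the final sound of *hoi* is /i/ (a vowel), it takes -ojo, giving *hoiojo*.
*ganvid* — final sound /d/ (a non-sibilant consonant) → -zun → *ganvidzun*.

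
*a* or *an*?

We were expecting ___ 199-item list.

The indefinite article is chosen by the initial *sound* of the following word, not its spelling.
The number *199* is spoken "one hundred …", beginning with /wʌn/ — a consonant sound.
So the article is *a*: We were expecting a 199-item list.

a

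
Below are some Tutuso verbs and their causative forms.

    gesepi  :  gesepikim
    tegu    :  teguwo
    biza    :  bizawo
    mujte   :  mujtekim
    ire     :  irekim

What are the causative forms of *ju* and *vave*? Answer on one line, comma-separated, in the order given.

The alternation tracks the last vowel of the stem — -kim when the last vowel of the stem is a front vowel (*gesepi*, *mujte*, *ire*); -wo when the last vowel of the stem is a back vowel (*tegu*, *biza*).
*ju* — last vowel /u/ (a back vowel) → -wo → *juwo*.
*vave* — last vowel /e/ (a front vowel) → -kim → *vavekim*.

juwo, vavekim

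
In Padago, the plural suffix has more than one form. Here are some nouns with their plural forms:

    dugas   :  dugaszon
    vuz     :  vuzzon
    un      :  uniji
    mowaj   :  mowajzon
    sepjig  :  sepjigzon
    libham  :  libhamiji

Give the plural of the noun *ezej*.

The suffix is conditioned by the final consonant: -iji when the stem ends in a nasal (*un*, *libham*); -zon when the stem ends in a non-nasal consonant (*dugas*, *vuz*, *mowaj*, *sepjig*).
*ezej* — final consonant /j/ (non-nasal) → -zon → *ezejzon*.

ezejzon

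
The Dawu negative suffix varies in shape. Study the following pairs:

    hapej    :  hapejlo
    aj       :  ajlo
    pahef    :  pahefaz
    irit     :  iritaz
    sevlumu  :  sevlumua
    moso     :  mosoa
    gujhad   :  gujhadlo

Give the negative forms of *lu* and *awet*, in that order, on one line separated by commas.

lua, awetaz

Looking at the final sound of each stem: -az when the stem ends in a voiceless consonant (*pahef*, *irit*); -lo when the stem ends in a voiced consonant (*hapej*, *aj*, *gujhad*); -a when the stem ends in a vowel (*sevlumu*, *moso*).
Since the final sound of *lu* is /u/ (a vowel), it takes -a, giving *lua*.
Since the final sound of *awet* is /t/ (a voiceless consonant), it takes -az, giving *awetaz*.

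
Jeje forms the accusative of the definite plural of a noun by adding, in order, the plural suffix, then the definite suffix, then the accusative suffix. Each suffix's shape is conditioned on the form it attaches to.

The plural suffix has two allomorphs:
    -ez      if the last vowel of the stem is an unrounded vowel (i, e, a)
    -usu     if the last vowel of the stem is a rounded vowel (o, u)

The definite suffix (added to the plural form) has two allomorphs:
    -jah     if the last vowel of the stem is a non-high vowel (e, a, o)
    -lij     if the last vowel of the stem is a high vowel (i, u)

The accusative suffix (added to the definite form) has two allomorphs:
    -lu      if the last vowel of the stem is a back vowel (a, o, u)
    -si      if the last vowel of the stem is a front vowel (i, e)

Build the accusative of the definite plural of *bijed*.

bijedezjahlu

The last vowel of *bijed* is /e/, which is an unrounded vowel, so the plural suffix is -ez, giving *bijedez*.
The plural form *bijedez*: last vowel = /e/, a non-high vowel → -jah → *bijedezjah*.
The definite form *bijedezjah* — last vowel /a/ (a back vowel) → -lu → *bijedezjahlu*.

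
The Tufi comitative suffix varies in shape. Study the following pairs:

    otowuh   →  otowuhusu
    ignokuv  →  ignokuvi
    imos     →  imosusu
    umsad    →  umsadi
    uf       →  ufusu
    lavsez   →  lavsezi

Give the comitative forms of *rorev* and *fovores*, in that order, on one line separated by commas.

rorevi, fovoresusu

The suffix is conditioned by the final consonant: -usu when the stem ends in a voiceless consonant (*otowuh*, *imos*, *uf*); -i when the stem ends in a voiced consonant (*ignokuv*, *umsad*, *lavsez*).
*rorev* — final consonant /v/ (voiced) → -i → *rorevi*.
*fovores*: final consonant = /s/, voiceless → -usu → *fovoresusu*.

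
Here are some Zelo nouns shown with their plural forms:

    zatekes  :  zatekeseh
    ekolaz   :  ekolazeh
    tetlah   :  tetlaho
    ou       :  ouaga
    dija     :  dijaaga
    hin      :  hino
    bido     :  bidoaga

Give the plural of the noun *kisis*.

The suffix is conditioned by the final sound: -eh when the stem ends in a sibilant (*zatekes*, *ekolaz*); -o when the stem ends in a non-sibilant consonant (*tetlah*, *hin*); -aga when the stem ends in a vowel (*ou*, *dija*, *bido*).
*kisis* — final sound /s/ (a sibilant) → -eh → *kisiseh*.

kisiseh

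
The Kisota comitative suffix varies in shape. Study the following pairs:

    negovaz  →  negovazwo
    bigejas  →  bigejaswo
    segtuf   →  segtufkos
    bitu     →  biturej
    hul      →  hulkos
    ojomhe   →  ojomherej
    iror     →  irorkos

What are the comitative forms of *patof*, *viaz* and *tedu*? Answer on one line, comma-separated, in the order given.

The suffix is conditioned by the final sound: -wo when the stem ends in a sibilant (*negovaz*, *bigejas*); -kos when the stem ends in a non-sibilant consonant (*segtuf*, *hul*, *iror*); -rej when the stem ends in a vowel (*bitu*, *ojomhe*).
Since the final sound of *patof* is /f/ (a non-sibilant consonant), it takes -kos, giving *patofkos*.
Since the final sound of *viaz* is /z/ (a sibilant), it takes -wo, giving *viazwo*.
*tedu* — final sound /u/ (a vowel) → -rej → *tedurej*.

patofkos, viazwo, tedurej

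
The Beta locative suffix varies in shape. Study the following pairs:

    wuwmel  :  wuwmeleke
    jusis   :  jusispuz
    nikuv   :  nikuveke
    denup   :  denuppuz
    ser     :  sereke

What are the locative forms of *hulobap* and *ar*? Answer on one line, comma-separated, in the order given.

hulobappuz, areke

The pattern is voicing of the final consonant: -puz when the stem ends in a voiceless consonant (*jusis*, *denup*); -eke when the stem ends in a voiced consonant (*wuwmel*, *nikuv*, *ser*).
The final consonant of *hulobap* is /p/, which is voiceless, so the suffix is -puz, giving *hulobappuz*.
*ar*: final consonant = /r/, voiced → -eke → *areke*.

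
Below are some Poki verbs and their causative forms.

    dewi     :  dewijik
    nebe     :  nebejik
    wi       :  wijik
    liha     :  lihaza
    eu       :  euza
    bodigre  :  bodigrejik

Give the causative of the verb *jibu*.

jibuza

The pattern is front/back vowel harmony: -jik when the last vowel of the stem is a front vowel (*dewi*, *nebe*, *wi*, *bodigre*); -za when the last vowel of the stem is a back vowel (*liha*, *eu*).
*jibu* — last vowel /u/ (a back vowel) → -za → *jibuza*.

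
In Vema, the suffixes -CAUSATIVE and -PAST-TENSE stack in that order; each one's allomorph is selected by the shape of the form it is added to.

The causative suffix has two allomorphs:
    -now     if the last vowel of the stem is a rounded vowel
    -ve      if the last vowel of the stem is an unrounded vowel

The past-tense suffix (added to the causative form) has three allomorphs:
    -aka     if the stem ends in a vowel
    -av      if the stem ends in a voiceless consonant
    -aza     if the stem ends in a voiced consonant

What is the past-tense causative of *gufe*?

*gufe* — last vowel /e/ (an unrounded vowel) → -ve → *gufeve*.
The final sound of the causative form *gufeve* is /e/, which is a vowel, so the past-tense suffix is -aka, giving *gufeveaka*.

gufeveaka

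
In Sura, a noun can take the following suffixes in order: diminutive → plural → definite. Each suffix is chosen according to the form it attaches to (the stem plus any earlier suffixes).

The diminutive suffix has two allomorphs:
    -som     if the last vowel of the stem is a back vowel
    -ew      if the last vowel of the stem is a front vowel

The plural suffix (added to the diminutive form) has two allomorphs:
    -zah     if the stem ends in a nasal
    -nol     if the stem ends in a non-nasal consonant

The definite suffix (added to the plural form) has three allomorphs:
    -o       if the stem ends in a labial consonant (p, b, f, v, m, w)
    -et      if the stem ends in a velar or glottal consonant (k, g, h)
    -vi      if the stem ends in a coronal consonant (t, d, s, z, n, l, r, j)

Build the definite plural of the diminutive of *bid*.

Since the last vowel of *bid* is /i/ (a front vowel), it takes -ew, giving *bidew*.
The diminutive form *bidew*: final consonant = /w/, non-nasal → -nol → *bidewnol*.
The final consonant of the plural form *bidewnol* is /l/, which is coronal, so the definite suffix is -vi, giving *bidewnolvi*.

bidewnolvi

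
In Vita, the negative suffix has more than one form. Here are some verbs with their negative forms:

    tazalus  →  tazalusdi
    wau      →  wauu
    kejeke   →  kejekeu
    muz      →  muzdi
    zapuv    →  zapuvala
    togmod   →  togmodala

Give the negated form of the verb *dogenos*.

dogenosdi

The alternation tracks the final sound of the stem — -di when the stem ends in a sibilant (*tazalus*, *muz*); -ala when the stem ends in a non-sibilant consonant (*zapuv*, *togmod*); -u when the stem ends in a vowel (*wau*, *kejeke*).
*dogenos* — final sound /s/ (a sibilant) → -di → *dogenosdi*.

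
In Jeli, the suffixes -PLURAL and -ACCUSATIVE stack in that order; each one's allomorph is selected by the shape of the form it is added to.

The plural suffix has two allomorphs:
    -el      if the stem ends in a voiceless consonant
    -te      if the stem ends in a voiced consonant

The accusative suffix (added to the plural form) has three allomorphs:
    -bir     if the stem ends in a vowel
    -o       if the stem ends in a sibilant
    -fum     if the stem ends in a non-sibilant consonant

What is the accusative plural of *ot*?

otelfum

Since the final consonant of *ot* is /t/ (voiceless), it takes -el, giving *otel*.
The plural form *otel* — final sound /l/ (a non-sibilant consonant) → -fum → *otelfum*.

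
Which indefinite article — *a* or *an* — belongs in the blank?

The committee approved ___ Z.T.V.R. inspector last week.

a

The indefinite article is chosen by the initial *sound* of the following word, not its spelling.
The initialism *Z.T.V.R.* is read letter by letter; the first letter, Z, is pronounced /ziː/, which begins with a consonant sound.
So the article is *a*: The committee approved a Z.T.V.R. inspector last week.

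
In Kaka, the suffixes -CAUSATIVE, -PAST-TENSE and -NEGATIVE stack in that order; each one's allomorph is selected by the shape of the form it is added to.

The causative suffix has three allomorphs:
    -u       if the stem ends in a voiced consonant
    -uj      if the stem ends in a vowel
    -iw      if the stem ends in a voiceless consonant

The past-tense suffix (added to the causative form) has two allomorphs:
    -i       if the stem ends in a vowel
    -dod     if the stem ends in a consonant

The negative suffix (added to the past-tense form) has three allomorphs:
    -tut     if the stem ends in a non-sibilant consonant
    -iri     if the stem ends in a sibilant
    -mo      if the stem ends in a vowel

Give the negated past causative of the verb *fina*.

finaujdodtut

*fina* — final sound /a/ (a vowel) → -uj → *finauj*.
The final sound of the causative form *finauj* is /j/, which is a consonant, so the past-tense suffix is -dod, giving *finaujdod*.
The final sound of the past-tense form *finaujdod* is /d/, which is a non-sibilant consonant, so the negative suffix is -tut, giving *finaujdodtut*.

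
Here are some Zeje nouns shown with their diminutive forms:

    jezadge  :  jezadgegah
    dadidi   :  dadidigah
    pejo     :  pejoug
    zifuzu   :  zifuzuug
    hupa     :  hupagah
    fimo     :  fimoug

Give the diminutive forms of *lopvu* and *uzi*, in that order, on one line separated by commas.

Looking at the last vowel of each stem: -ug when the last vowel of the stem is a rounded vowel (*pejo*, *zifuzu*, *fimo*); -gah when the last vowel of the stem is an unrounded vowel (*jezadge*, *dadidi*, *hupa*).
*lopvu*: last vowel = /u/, a rounded vowel → -ug → *lopvuug*.
*uzi*: last vowel = /i/, an unrounded vowel → -gah → *uzigah*.

lopvuug, uzigah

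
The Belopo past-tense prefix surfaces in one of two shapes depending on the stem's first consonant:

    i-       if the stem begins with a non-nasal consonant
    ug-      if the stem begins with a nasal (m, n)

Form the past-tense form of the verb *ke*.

The first consonant of *ke* is /k/, which is non-nasal, so the prefix is i-, giving *ike*.

ike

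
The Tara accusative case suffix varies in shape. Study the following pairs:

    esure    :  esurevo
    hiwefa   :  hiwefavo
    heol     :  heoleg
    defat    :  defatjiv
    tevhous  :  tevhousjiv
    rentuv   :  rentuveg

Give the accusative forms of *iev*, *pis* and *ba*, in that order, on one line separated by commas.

The suffix is conditioned by the final sound: -jiv when the stem ends in a voiceless consonant (*defat*, *tevhous*); -eg when the stem ends in a voiced consonant (*heol*, *rentuv*); -vo when the stem ends in a vowel (*esure*, *hiwefa*).
*iev*: final sound = /v/, a voiced consonant → -eg → *ieveg*.
Since the final sound of *pis* is /s/ (a voiceless consonant), it takes -jiv, giving *pisjiv*.
Since the final sound of *ba* is /a/ (a vowel), it takes -vo, giving *bavo*.

ieveg, pisjiv, bavo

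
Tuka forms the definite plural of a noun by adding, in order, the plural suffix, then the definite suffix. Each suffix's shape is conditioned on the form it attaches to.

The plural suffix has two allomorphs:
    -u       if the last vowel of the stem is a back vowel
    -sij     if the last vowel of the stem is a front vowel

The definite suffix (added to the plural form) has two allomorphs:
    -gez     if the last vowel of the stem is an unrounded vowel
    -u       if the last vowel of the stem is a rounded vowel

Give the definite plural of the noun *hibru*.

*hibru*: last vowel = /u/, a back vowel → -u → *hibruu*.
Since the last vowel of the plural form *hibruu* is /u/ (a rounded vowel), it takes -u, giving *hibruuu*.

hibruuu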